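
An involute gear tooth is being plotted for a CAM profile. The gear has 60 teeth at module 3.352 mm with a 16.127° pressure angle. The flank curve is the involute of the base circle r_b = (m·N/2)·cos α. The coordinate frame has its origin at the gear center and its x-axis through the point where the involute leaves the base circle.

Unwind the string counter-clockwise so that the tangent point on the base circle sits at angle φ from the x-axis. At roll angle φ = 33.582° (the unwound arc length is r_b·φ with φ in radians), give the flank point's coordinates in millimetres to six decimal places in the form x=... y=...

x=111.797799 y=6.263641

pitch radius r_p = m·N/2 = 3.352·60/2 = 100.560000
base radius r_b = r_p·cos α = 100.560000·cos 16.127° = 96.602800
roll angle φ = 33.582° = 0.58611647 rad
x = r_b·(cos φ + φ·sin φ) = 96.602800·(0.83309505 + 0.58611647·0.55312985) = 111.797799
y = r_b·(sin φ − φ·cos φ) = 96.602800·(0.55312985 − 0.58611647·0.83309505) = 6.263641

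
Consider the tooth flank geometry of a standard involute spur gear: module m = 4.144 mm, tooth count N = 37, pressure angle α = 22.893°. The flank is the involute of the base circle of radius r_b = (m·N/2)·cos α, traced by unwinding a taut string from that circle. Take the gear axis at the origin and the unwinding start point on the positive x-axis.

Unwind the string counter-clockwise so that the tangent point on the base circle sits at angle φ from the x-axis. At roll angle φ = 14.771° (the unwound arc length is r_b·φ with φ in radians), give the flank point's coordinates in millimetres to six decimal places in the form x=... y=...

x=72.933509 y=0.400694

pitch radius r_p = m·N/2 = 4.144·37/2 = 76.664000
base radius r_b = r_p·cos α = 76.664000·cos 22.893° = 70.625402
roll angle φ = 14.771° = 0.25780258 rad
x = r_b·(cos φ + φ·sin φ) = 70.625402·(0.96695256 + 0.25780258·0.25495637) = 72.933509
y = r_b·(sin φ − φ·cos φ) = 70.625402·(0.25495637 − 0.25780258·0.96695256) = 0.400694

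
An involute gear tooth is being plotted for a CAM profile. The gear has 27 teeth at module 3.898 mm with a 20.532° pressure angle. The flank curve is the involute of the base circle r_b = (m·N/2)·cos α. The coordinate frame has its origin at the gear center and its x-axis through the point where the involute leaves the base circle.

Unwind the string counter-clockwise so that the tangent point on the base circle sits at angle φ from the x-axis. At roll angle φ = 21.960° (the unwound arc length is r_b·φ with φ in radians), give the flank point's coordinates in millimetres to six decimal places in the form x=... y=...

pitch radius r_p = m·N/2 = 3.898·27/2 = 52.623000
base radius r_b = r_p·cos α = 52.623000·cos 20.532° = 49.280200
roll angle φ = 21.960° = 0.38327430 rad
x = r_b·(cos φ + φ·sin φ) = 49.280200·(0.92744515 + 0.38327430·0.37395921) = 52.767962
y = r_b·(sin φ − φ·cos φ) = 49.280200·(0.37395921 − 0.38327430·0.92744515) = 0.911354

x=52.767962 y=0.911354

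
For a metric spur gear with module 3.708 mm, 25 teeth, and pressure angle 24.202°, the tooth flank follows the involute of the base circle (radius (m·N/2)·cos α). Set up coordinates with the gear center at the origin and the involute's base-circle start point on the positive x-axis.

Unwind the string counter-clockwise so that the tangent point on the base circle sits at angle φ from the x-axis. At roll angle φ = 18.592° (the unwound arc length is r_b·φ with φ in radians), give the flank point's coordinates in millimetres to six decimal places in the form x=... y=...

x=44.443584 y=0.476436

pitch radius r_p = m·N/2 = 3.708·25/2 = 46.350000
base radius r_b = r_p·cos α = 46.350000·cos 24.202° = 42.276104
roll angle φ = 18.592° = 0.32449161 rad
x = r_b·(cos φ + φ·sin φ) = 42.276104·(0.94781294 + 0.32449161·0.31882697) = 44.443584
y = r_b·(sin φ − φ·cos φ) = 42.276104·(0.31882697 − 0.32449161·0.94781294) = 0.476436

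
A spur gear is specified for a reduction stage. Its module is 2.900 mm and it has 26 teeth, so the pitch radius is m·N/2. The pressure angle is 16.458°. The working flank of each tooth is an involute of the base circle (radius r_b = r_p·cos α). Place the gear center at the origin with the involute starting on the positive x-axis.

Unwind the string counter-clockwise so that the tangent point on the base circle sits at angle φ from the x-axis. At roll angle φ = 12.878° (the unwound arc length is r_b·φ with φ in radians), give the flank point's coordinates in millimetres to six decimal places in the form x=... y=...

x=37.057101 y=0.136155

pitch radius r_p = m·N/2 = 2.900·26/2 = 37.700000
base radius r_b = r_p·cos α = 37.700000·cos 16.458° = 36.155343
roll angle φ = 12.878° = 0.22476350 rad
x = r_b·(cos φ + φ·sin φ) = 36.155343·(0.97484684 + 0.22476350·0.22287582) = 37.057101
y = r_b·(sin φ − φ·cos φ) = 36.155343·(0.22287582 − 0.22476350·0.97484684) = 0.136155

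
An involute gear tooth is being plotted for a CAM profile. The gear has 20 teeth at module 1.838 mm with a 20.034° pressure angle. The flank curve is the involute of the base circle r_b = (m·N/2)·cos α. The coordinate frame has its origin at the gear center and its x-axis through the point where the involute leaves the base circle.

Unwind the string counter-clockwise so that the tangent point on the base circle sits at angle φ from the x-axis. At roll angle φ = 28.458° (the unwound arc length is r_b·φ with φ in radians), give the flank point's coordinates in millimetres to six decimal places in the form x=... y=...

x=19.268200 y=0.688033

pitch radius r_p = m·N/2 = 1.838·20/2 = 18.380000
base radius r_b = r_p·cos α = 18.380000·cos 20.034° = 17.267817
roll angle φ = 28.458° = 0.49668580 rad
x = r_b·(cos φ + φ·sin φ) = 17.267817·(0.87916665 + 0.49668580·0.47651443) = 19.268200
y = r_b·(sin φ − φ·cos φ) = 17.267817·(0.47651443 − 0.49668580·0.87916665) = 0.688033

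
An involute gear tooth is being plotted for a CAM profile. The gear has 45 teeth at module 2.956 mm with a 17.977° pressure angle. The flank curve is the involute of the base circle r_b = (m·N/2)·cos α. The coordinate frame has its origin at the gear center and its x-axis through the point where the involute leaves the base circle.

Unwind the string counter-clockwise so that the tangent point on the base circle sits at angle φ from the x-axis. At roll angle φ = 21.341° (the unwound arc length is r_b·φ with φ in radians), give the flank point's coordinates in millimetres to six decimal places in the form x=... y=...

pitch radius r_p = m·N/2 = 2.956·45/2 = 66.510000
base radius r_b = r_p·cos α = 66.510000·cos 17.977° = 63.263014
roll angle φ = 21.341° = 0.37247072 rad
x = r_b·(cos φ + φ·sin φ) = 63.263014·(0.93143105 + 0.37247072·0.36391784) = 67.500358
y = r_b·(sin φ − φ·cos φ) = 63.263014·(0.36391784 − 0.37247072·0.93143105) = 1.074652

x=67.500358 y=1.074652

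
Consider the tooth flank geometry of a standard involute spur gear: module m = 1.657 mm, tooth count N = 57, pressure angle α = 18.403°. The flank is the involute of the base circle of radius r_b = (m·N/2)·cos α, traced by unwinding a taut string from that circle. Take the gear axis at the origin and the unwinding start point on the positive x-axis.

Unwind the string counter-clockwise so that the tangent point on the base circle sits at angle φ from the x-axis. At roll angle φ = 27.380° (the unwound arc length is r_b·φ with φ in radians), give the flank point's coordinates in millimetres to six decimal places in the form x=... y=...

pitch radius r_p = m·N/2 = 1.657·57/2 = 47.224500
base radius r_b = r_p·cos α = 47.224500·cos 18.403° = 44.809415
roll angle φ = 27.380° = 0.47787115 rad
x = r_b·(cos φ + φ·sin φ) = 44.809415·(0.88797597 + 0.47787115·0.45988985) = 49.637363
y = r_b·(sin φ − φ·cos φ) = 44.809415·(0.45988985 − 0.47787115·0.88797597) = 1.593053

x=49.637363 y=1.593053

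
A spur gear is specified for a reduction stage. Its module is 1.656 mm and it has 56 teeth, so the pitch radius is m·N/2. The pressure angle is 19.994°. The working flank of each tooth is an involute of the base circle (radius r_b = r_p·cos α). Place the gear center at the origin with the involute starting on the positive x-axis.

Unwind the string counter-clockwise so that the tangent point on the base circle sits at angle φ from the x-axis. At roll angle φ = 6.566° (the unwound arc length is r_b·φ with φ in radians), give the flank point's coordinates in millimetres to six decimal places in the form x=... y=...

x=43.858509 y=0.021831

pitch radius r_p = m·N/2 = 1.656·56/2 = 46.368000
base radius r_b = r_p·cos α = 46.368000·cos 19.994° = 43.573328
roll angle φ = 6.566° = 0.11459832 rad
x = r_b·(cos φ + φ·sin φ) = 43.573328·(0.99344080 + 0.11459832·0.11434765) = 43.858509
y = r_b·(sin φ − φ·cos φ) = 43.573328·(0.11434765 − 0.11459832·0.99344080) = 0.021831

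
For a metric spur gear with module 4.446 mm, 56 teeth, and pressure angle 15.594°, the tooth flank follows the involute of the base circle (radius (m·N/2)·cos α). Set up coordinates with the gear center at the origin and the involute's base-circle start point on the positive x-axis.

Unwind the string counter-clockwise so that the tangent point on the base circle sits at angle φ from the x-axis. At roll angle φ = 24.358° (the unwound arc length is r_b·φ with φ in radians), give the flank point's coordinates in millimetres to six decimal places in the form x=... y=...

pitch radius r_p = m·N/2 = 4.446·56/2 = 124.488000
base radius r_b = r_p·cos α = 124.488000·cos 15.594° = 119.905687
roll angle φ = 24.358° = 0.42512730 rad
x = r_b·(cos φ + φ·sin φ) = 119.905687·(0.91098624 + 0.42512730·0.41243675) = 130.256468
y = r_b·(sin φ − φ·cos φ) = 119.905687·(0.41243675 − 0.42512730·0.91098624) = 3.015824

x=130.256468 y=3.015824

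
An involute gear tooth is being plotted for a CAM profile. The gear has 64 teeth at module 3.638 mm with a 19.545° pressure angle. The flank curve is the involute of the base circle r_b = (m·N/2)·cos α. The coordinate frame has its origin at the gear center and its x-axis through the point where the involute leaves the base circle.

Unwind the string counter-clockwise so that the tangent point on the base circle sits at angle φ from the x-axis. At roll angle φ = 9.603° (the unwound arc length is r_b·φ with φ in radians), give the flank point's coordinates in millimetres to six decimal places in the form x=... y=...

x=111.238101 y=0.171692

pitch radius r_p = m·N/2 = 3.638·64/2 = 116.416000
base radius r_b = r_p·cos α = 116.416000·cos 19.545° = 109.707997
roll angle φ = 9.603° = 0.16760397 rad
x = r_b·(cos φ + φ·sin φ) = 109.707997·(0.98598730 + 0.16760397·0.16682037) = 111.238101
y = r_b·(sin φ − φ·cos φ) = 109.707997·(0.16682037 − 0.16760397·0.98598730) = 0.171692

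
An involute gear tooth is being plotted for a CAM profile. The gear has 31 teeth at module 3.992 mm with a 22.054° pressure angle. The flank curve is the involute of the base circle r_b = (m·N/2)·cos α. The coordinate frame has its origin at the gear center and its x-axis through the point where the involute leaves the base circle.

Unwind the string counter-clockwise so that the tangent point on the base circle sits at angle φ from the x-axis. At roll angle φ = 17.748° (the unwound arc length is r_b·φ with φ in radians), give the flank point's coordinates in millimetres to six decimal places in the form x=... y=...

x=60.034260 y=0.562741

pitch radius r_p = m·N/2 = 3.992·31/2 = 61.876000
base radius r_b = r_p·cos α = 61.876000·cos 22.054° = 57.348557
roll angle φ = 17.748° = 0.30976104 rad
x = r_b·(cos φ + φ·sin φ) = 57.348557·(0.95240644 + 0.30976104·0.30483105) = 60.034260
y = r_b·(sin φ − φ·cos φ) = 57.348557·(0.30483105 − 0.30976104·0.95240644) = 0.562741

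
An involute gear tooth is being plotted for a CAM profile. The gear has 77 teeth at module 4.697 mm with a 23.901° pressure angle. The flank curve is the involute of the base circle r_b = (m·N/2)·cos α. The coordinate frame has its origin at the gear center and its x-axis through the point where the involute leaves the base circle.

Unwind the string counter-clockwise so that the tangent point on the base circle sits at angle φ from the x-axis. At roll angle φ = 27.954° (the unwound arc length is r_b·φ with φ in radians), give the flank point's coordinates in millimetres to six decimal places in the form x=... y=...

x=183.848751 y=6.249055

pitch radius r_p = m·N/2 = 4.697·77/2 = 180.834500
base radius r_b = r_p·cos α = 180.834500·cos 23.901° = 165.327378
roll angle φ = 27.954° = 0.48788934 rad
x = r_b·(cos φ + φ·sin φ) = 165.327378·(0.88332422 + 0.48788934·0.46876254) = 183.848751
y = r_b·(sin φ − φ·cos φ) = 165.327378·(0.46876254 − 0.48788934·0.88332422) = 6.249055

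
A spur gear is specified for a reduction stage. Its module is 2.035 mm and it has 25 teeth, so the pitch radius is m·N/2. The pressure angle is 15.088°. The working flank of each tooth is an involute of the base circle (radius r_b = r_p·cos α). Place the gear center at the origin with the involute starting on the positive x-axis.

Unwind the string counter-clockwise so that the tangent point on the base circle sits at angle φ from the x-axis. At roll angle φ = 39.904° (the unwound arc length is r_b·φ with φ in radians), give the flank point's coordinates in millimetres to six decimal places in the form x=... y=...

x=29.814090 y=2.633816

pitch radius r_p = m·N/2 = 2.035·25/2 = 25.437500
base radius r_b = r_p·cos α = 25.437500·cos 15.088° = 24.560597
roll angle φ = 39.904° = 0.69645618 rad
x = r_b·(cos φ + φ·sin φ) = 24.560597·(0.76712037 + 0.69645618·0.64150319) = 29.814090
y = r_b·(sin φ − φ·cos φ) = 24.560597·(0.64150319 − 0.69645618·0.76712037) = 2.633816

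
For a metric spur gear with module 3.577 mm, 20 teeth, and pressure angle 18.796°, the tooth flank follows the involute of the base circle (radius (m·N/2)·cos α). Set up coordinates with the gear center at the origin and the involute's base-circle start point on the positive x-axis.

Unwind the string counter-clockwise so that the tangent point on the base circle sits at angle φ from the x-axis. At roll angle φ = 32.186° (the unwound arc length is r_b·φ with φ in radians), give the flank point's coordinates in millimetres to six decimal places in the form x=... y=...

pitch radius r_p = m·N/2 = 3.577·20/2 = 35.770000
base radius r_b = r_p·cos α = 35.770000·cos 18.796° = 33.862449
roll angle φ = 32.186° = 0.56175167 rad
x = r_b·(cos φ + φ·sin φ) = 33.862449·(0.84632335 + 0.56175167·0.53266950) = 38.791173
y = r_b·(sin φ − φ·cos φ) = 33.862449·(0.53266950 − 0.56175167·0.84632335) = 1.938488

x=38.791173 y=1.938488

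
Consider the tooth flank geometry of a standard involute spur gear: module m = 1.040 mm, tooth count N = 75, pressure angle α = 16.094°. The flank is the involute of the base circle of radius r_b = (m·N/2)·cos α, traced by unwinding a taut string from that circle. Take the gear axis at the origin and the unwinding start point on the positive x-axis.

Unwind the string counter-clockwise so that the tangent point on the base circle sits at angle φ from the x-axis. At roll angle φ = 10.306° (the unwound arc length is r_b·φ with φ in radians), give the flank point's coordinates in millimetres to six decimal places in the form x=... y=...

pitch radius r_p = m·N/2 = 1.040·75/2 = 39.000000
base radius r_b = r_p·cos α = 39.000000·cos 16.094° = 37.471519
roll angle φ = 10.306° = 0.17987363 rad
x = r_b·(cos φ + φ·sin φ) = 37.471519·(0.98386631 + 0.17987363·0.17890525) = 38.072812
y = r_b·(sin φ − φ·cos φ) = 37.471519·(0.17890525 − 0.17987363·0.98386631) = 0.072456

x=38.072812 y=0.072456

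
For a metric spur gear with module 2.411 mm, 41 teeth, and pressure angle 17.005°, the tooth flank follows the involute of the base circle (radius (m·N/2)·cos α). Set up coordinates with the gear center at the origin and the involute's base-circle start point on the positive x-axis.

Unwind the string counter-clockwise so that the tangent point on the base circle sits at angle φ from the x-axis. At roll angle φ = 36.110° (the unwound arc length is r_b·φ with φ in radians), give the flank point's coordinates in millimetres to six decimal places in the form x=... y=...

pitch radius r_p = m·N/2 = 2.411·41/2 = 49.425500
base radius r_b = r_p·cos α = 49.425500·cos 17.005° = 47.264579
roll angle φ = 36.110° = 0.63023839 rad
x = r_b·(cos φ + φ·sin φ) = 47.264579·(0.80788704 + 0.63023839·0.58933737) = 55.739595
y = r_b·(sin φ − φ·cos φ) = 47.264579·(0.58933737 − 0.63023839·0.80788704) = 3.789482

x=55.739595 y=3.789482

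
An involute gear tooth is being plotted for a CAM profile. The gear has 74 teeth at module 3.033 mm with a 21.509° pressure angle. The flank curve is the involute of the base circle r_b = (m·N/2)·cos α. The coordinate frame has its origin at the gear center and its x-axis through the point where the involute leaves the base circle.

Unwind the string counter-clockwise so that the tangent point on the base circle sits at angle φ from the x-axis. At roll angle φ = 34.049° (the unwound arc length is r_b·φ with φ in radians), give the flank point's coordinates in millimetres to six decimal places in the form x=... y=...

pitch radius r_p = m·N/2 = 3.033·74/2 = 112.221000
base radius r_b = r_p·cos α = 112.221000·cos 21.509° = 104.405928
roll angle φ = 34.049° = 0.59426716 rad
x = r_b·(cos φ + φ·sin φ) = 104.405928·(0.82855904 + 0.59426716·0.55990170) = 121.245585
y = r_b·(sin φ − φ·cos φ) = 104.405928·(0.55990170 − 0.59426716·0.82855904) = 7.049099

x=121.245585 y=7.049099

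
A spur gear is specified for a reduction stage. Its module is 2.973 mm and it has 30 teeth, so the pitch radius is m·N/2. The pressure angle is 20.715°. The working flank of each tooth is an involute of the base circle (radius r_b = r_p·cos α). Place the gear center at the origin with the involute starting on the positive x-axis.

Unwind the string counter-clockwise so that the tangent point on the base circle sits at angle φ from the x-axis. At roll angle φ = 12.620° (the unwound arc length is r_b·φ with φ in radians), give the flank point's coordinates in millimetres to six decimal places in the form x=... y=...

x=42.711582 y=0.147857

pitch radius r_p = m·N/2 = 2.973·30/2 = 44.595000
base radius r_b = r_p·cos α = 44.595000·cos 20.715° = 41.711998
roll angle φ = 12.620° = 0.22026055 rad
x = r_b·(cos φ + φ·sin φ) = 41.711998·(0.97584056 + 0.22026055·0.21848389) = 42.711582
y = r_b·(sin φ − φ·cos φ) = 41.711998·(0.21848389 − 0.22026055·0.97584056) = 0.147857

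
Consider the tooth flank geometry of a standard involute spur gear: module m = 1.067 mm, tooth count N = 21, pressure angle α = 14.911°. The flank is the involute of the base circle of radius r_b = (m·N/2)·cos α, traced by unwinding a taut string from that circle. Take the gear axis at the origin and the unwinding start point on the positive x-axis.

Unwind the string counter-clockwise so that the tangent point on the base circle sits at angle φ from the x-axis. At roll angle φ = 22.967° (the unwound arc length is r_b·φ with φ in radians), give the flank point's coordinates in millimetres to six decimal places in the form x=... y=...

x=11.661396 y=0.228722

pitch radius r_p = m·N/2 = 1.067·21/2 = 11.203500
base radius r_b = r_p·cos α = 11.203500·cos 14.911° = 10.826241
roll angle φ = 22.967° = 0.40084977 rad
x = r_b·(cos φ + φ·sin φ) = 10.826241·(0.92072975 + 0.40084977·0.39020089) = 11.661396
y = r_b·(sin φ − φ·cos φ) = 10.826241·(0.39020089 − 0.40084977·0.92072975) = 0.228722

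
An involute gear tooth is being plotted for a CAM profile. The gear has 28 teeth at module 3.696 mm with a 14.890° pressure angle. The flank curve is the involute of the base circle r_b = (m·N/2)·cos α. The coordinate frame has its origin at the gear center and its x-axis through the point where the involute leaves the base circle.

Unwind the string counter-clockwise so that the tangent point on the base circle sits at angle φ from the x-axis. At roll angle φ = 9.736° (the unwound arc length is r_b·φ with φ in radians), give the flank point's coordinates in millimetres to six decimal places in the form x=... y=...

x=50.723240 y=0.081550

pitch radius r_p = m·N/2 = 3.696·28/2 = 51.744000
base radius r_b = r_p·cos α = 51.744000·cos 14.890° = 50.006485
roll angle φ = 9.736° = 0.16992526 rad
x = r_b·(cos φ + φ·sin φ) = 50.006485·(0.98559741 + 0.16992526·0.16910868) = 50.723240
y = r_b·(sin φ − φ·cos φ) = 50.006485·(0.16910868 − 0.16992526·0.98559741) = 0.081550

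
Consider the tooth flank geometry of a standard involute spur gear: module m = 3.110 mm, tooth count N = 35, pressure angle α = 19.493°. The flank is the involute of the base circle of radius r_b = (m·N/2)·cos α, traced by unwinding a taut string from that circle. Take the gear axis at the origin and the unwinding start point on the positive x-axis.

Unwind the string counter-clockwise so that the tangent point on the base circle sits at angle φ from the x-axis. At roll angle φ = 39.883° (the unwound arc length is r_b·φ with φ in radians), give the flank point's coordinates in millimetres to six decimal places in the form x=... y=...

pitch radius r_p = m·N/2 = 3.110·35/2 = 54.425000
base radius r_b = r_p·cos α = 54.425000·cos 19.493° = 51.305482
roll angle φ = 39.883° = 0.69608967 rad
x = r_b·(cos φ + φ·sin φ) = 51.305482·(0.76735544 + 0.69608967·0.64122198) = 62.269640
y = r_b·(sin φ − φ·cos φ) = 51.305482·(0.64122198 − 0.69608967·0.76735544) = 5.493472

x=62.269640 y=5.493472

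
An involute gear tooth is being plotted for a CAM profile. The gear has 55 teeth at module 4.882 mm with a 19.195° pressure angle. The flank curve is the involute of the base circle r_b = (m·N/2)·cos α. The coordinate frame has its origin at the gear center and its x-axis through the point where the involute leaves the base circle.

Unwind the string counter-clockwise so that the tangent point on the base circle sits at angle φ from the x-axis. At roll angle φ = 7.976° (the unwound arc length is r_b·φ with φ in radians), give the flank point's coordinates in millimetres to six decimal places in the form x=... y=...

x=128.013681 y=0.113792

pitch radius r_p = m·N/2 = 4.882·55/2 = 134.255000
base radius r_b = r_p·cos α = 134.255000·cos 19.195° = 126.791102
roll angle φ = 7.976° = 0.13920746 rad
x = r_b·(cos φ + φ·sin φ) = 126.791102·(0.99032628 + 0.13920746·0.13875829) = 128.013681
y = r_b·(sin φ − φ·cos φ) = 126.791102·(0.13875829 − 0.13920746·0.99032628) = 0.113792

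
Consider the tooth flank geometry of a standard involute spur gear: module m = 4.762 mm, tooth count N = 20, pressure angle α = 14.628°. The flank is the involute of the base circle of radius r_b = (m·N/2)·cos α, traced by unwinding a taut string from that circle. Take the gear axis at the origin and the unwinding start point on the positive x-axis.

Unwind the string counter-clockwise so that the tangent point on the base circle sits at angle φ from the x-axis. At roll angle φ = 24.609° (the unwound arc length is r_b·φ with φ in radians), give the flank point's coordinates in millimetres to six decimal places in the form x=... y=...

x=50.132456 y=1.194644

pitch radius r_p = m·N/2 = 4.762·20/2 = 47.620000
base radius r_b = r_p·cos α = 47.620000·cos 14.628° = 46.076439
roll angle φ = 24.609° = 0.42950808 rad
x = r_b·(cos φ + φ·sin φ) = 46.076439·(0.90917071 + 0.42950808·0.41642361) = 50.132456
y = r_b·(sin φ − φ·cos φ) = 46.076439·(0.41642361 − 0.42950808·0.90917071) = 1.194644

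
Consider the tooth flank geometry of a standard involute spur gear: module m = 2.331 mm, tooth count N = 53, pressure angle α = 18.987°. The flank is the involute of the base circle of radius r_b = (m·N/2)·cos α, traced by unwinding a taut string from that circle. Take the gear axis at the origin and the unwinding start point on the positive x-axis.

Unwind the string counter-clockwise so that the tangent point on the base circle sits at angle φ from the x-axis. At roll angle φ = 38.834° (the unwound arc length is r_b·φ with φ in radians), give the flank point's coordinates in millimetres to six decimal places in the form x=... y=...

x=70.325247 y=5.788362

pitch radius r_p = m·N/2 = 2.331·53/2 = 61.771500
base radius r_b = r_p·cos α = 61.771500·cos 18.987° = 58.410662
roll angle φ = 38.834° = 0.67778116 rad
x = r_b·(cos φ + φ·sin φ) = 58.410662·(0.77896599 + 0.67778116·0.62706617) = 70.325247
y = r_b·(sin φ − φ·cos φ) = 58.410662·(0.62706617 − 0.67778116·0.77896599) = 5.788362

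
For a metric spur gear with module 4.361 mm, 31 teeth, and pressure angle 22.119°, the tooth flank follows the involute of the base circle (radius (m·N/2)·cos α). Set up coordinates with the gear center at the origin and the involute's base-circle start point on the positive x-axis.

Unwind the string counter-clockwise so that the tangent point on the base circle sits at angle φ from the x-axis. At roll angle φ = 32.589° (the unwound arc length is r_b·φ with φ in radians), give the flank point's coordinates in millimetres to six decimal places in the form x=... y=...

x=71.945504 y=3.718145

pitch radius r_p = m·N/2 = 4.361·31/2 = 67.595500
base radius r_b = r_p·cos α = 67.595500·cos 22.119° = 62.620729
roll angle φ = 32.589° = 0.56878535 rad
x = r_b·(cos φ + φ·sin φ) = 62.620729·(0.84255582 + 0.56878535·0.53860904) = 71.945504
y = r_b·(sin φ − φ·cos φ) = 62.620729·(0.53860904 − 0.56878535·0.84255582) = 3.718145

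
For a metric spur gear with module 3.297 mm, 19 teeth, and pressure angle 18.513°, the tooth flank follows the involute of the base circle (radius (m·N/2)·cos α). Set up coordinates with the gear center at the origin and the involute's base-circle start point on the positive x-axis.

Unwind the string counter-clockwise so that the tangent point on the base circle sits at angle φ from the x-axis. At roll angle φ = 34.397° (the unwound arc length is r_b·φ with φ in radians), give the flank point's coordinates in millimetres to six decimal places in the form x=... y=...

pitch radius r_p = m·N/2 = 3.297·19/2 = 31.321500
base radius r_b = r_p·cos α = 31.321500·cos 18.513° = 29.700664
roll angle φ = 34.397° = 0.60034090 rad
x = r_b·(cos φ + φ·sin φ) = 29.700664·(0.82514308 + 0.60034090·0.56492380) = 34.580184
y = r_b·(sin φ − φ·cos φ) = 29.700664·(0.56492380 − 0.60034090·0.82514308) = 2.065879

x=34.580184 y=2.065879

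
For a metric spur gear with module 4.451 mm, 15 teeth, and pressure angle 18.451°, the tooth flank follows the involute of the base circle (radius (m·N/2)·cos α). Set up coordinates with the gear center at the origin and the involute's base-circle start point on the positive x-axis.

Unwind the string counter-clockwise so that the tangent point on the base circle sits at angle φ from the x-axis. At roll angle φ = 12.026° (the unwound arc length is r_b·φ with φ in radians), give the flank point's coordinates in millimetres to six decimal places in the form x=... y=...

x=32.356334 y=0.097176

pitch radius r_p = m·N/2 = 4.451·15/2 = 33.382500
base radius r_b = r_p·cos α = 33.382500·cos 18.451° = 31.666462
roll angle φ = 12.026° = 0.20989330 rad
x = r_b·(cos φ + φ·sin φ) = 31.666462·(0.97805315 + 0.20989330·0.20835554) = 32.356334
y = r_b·(sin φ − φ·cos φ) = 31.666462·(0.20835554 − 0.20989330·0.97805315) = 0.097176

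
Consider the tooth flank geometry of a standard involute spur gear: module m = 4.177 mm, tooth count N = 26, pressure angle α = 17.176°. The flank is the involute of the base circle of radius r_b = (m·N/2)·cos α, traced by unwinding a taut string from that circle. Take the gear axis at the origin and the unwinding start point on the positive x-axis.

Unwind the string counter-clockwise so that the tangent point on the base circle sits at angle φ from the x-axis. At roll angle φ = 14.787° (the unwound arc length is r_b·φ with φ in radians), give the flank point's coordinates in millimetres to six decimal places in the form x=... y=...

x=53.578371 y=0.295291

pitch radius r_p = m·N/2 = 4.177·26/2 = 54.301000
base radius r_b = r_p·cos α = 54.301000·cos 17.176° = 51.879292
roll angle φ = 14.787° = 0.25808184 rad
x = r_b·(cos φ + φ·sin φ) = 51.879292·(0.96688132 + 0.25808184·0.25522639) = 53.578371
y = r_b·(sin φ − φ·cos φ) = 51.879292·(0.25522639 − 0.25808184·0.96688132) = 0.295291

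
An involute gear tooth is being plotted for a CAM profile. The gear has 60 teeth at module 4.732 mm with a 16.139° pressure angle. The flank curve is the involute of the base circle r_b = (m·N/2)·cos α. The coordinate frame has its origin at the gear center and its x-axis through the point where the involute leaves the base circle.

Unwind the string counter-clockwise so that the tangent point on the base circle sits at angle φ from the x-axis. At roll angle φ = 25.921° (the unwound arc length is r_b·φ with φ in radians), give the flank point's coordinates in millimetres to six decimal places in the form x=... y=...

pitch radius r_p = m·N/2 = 4.732·60/2 = 141.960000
base radius r_b = r_p·cos α = 141.960000·cos 16.139° = 136.365380
roll angle φ = 25.921° = 0.45240680 rad
x = r_b·(cos φ + φ·sin φ) = 136.365380·(0.89939762 + 0.45240680·0.43713146) = 149.614486
y = r_b·(sin φ − φ·cos φ) = 136.365380·(0.43713146 − 0.45240680·0.89939762) = 4.123398

x=149.614486 y=4.123398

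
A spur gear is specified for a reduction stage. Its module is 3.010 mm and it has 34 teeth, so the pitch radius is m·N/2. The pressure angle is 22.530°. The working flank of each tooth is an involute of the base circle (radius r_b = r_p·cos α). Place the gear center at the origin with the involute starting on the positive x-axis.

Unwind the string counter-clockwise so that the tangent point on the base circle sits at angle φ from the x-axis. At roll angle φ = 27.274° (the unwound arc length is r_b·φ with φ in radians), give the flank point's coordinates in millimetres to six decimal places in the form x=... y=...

x=52.320091 y=1.661196

pitch radius r_p = m·N/2 = 3.010·34/2 = 51.170000
base radius r_b = r_p·cos α = 51.170000·cos 22.530° = 47.264656
roll angle φ = 27.274° = 0.47602110 rad
x = r_b·(cos φ + φ·sin φ) = 47.264656·(0.88882527 + 0.47602110·0.45824627) = 52.320091
y = r_b·(sin φ − φ·cos φ) = 47.264656·(0.45824627 − 0.47602110·0.88882527) = 1.661196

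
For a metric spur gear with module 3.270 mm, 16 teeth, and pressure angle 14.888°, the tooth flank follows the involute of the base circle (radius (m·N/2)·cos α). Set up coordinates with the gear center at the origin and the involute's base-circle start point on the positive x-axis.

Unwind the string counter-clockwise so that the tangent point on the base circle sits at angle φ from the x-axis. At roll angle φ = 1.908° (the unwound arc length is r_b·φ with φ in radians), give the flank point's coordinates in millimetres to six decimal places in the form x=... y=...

pitch radius r_p = m·N/2 = 3.270·16/2 = 26.160000
base radius r_b = r_p·cos α = 26.160000·cos 14.888° = 25.281806
roll angle φ = 1.908° = 0.03330088 rad
x = r_b·(cos φ + φ·sin φ) = 25.281806·(0.99944558 + 0.03330088·0.03329473) = 25.295821
y = r_b·(sin φ − φ·cos φ) = 25.281806·(0.03329473 − 0.03330088·0.99944558) = 0.000311

x=25.295821 y=0.000311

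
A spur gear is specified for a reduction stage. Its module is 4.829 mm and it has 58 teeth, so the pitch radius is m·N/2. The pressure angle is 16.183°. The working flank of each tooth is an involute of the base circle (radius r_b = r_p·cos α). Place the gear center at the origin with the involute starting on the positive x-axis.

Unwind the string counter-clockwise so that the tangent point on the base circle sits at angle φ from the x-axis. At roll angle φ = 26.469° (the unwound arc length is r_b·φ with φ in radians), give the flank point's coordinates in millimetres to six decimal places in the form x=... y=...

x=148.086865 y=4.326364

pitch radius r_p = m·N/2 = 4.829·58/2 = 140.041000
base radius r_b = r_p·cos α = 140.041000·cos 16.183° = 134.492074
roll angle φ = 26.469° = 0.46197120 rad
x = r_b·(cos φ + φ·sin φ) = 134.492074·(0.89517565 + 0.46197120·0.44571354) = 148.086865
y = r_b·(sin φ − φ·cos φ) = 134.492074·(0.44571354 − 0.46197120·0.89517565) = 4.326364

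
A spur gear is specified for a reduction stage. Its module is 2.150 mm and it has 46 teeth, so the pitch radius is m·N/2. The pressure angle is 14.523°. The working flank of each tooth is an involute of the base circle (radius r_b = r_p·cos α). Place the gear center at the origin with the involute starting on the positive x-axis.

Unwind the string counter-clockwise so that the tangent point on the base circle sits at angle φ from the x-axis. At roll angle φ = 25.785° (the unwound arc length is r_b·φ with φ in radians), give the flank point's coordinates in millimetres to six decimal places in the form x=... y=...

pitch radius r_p = m·N/2 = 2.150·46/2 = 49.450000
base radius r_b = r_p·cos α = 49.450000·cos 14.523° = 47.869927
roll angle φ = 25.785° = 0.45003315 rad
x = r_b·(cos φ + φ·sin φ) = 47.869927·(0.90043268 + 0.45003315·0.43499538) = 52.474776
y = r_b·(sin φ − φ·cos φ) = 47.869927·(0.43499538 − 0.45003315·0.90043268) = 1.425127

x=52.474776 y=1.425127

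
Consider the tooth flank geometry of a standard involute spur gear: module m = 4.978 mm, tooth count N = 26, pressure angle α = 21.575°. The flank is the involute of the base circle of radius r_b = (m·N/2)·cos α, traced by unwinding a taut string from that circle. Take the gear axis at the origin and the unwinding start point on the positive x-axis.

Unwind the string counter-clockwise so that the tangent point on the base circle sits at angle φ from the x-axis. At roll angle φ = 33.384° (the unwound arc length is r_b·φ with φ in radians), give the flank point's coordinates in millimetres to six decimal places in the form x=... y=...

x=69.544498 y=3.834966

pitch radius r_p = m·N/2 = 4.978·26/2 = 64.714000
base radius r_b = r_p·cos α = 64.714000·cos 21.575° = 60.179944
roll angle φ = 33.384° = 0.58266072 rad
x = r_b·(cos φ + φ·sin φ) = 60.179944·(0.83500155 + 0.58266072·0.55024759) = 69.544498
y = r_b·(sin φ − φ·cos φ) = 60.179944·(0.55024759 − 0.58266072·0.83500155) = 3.834966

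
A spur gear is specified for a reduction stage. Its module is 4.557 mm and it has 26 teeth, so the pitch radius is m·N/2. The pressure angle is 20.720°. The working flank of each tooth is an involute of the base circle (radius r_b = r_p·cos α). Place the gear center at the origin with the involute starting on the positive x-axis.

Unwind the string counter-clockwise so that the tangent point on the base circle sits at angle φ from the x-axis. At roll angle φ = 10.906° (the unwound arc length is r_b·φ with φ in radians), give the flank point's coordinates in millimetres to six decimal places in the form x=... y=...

pitch radius r_p = m·N/2 = 4.557·26/2 = 59.241000
base radius r_b = r_p·cos α = 59.241000·cos 20.720° = 55.409327
roll angle φ = 10.906° = 0.19034561 rad
x = r_b·(cos φ + φ·sin φ) = 55.409327·(0.98193891 + 0.19034561·0.18919827) = 56.404033
y = r_b·(sin φ − φ·cos φ) = 55.409327·(0.18919827 − 0.19034561·0.98193891) = 0.126916

x=56.404033 y=0.126916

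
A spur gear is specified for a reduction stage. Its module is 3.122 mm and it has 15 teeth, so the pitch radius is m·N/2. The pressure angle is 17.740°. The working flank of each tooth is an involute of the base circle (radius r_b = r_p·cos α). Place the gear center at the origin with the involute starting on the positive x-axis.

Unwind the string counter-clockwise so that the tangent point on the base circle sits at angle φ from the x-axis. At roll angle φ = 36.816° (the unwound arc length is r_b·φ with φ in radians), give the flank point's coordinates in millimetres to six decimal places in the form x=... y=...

pitch radius r_p = m·N/2 = 3.122·15/2 = 23.415000
base radius r_b = r_p·cos α = 23.415000·cos 17.740° = 22.301593
roll angle φ = 36.816° = 0.64256042 rad
x = r_b·(cos φ + φ·sin φ) = 22.301593·(0.80056406 + 0.64256042·0.59924718) = 26.441139
y = r_b·(sin φ − φ·cos φ) = 22.301593·(0.59924718 − 0.64256042·0.80056406) = 1.891987

x=26.441139 y=1.891987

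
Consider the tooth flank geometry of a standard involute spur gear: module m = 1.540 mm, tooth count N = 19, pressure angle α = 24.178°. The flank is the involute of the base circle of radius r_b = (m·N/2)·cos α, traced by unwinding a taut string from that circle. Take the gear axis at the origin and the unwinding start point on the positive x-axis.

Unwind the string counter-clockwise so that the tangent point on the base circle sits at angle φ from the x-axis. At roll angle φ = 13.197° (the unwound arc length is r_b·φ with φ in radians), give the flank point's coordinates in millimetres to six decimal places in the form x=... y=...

pitch radius r_p = m·N/2 = 1.540·19/2 = 14.630000
base radius r_b = r_p·cos α = 14.630000·cos 24.178° = 13.346619
roll angle φ = 13.197° = 0.23033110 rad
x = r_b·(cos φ + φ·sin φ) = 13.346619·(0.97359086 + 0.23033110·0.22829989) = 13.695972
y = r_b·(sin φ − φ·cos φ) = 13.346619·(0.22829989 − 0.23033110·0.97359086) = 0.054076

x=13.695972 y=0.054076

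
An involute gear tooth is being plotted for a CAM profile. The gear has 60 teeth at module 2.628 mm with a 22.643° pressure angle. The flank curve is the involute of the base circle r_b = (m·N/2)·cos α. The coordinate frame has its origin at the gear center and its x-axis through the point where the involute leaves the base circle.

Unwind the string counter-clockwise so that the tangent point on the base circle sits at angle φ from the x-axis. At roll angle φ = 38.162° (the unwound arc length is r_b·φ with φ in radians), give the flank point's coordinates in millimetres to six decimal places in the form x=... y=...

x=87.156564 y=6.853706

pitch radius r_p = m·N/2 = 2.628·60/2 = 78.840000
base radius r_b = r_p·cos α = 78.840000·cos 22.643° = 72.763135
roll angle φ = 38.162° = 0.66605255 rad
x = r_b·(cos φ + φ·sin φ) = 72.763135·(0.78626686 + 0.66605255·0.61788706) = 87.156564
y = r_b·(sin φ − φ·cos φ) = 72.763135·(0.61788706 − 0.66605255·0.78626686) = 6.853706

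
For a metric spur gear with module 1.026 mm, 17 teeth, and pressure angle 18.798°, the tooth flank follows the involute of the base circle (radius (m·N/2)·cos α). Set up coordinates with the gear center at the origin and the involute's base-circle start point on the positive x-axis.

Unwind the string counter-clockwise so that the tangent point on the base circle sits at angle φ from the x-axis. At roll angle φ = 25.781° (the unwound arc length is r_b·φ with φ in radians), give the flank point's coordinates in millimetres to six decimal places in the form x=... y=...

pitch radius r_p = m·N/2 = 1.026·17/2 = 8.721000
base radius r_b = r_p·cos α = 8.721000·cos 18.798° = 8.255826
roll angle φ = 25.781° = 0.44996333 rad
x = r_b·(cos φ + φ·sin φ) = 8.255826·(0.90046305 + 0.44996333·0.43493252) = 9.049762
y = r_b·(sin φ − φ·cos φ) = 8.255826·(0.43493252 − 0.44996333·0.90046305) = 0.245670

x=9.049762 y=0.245670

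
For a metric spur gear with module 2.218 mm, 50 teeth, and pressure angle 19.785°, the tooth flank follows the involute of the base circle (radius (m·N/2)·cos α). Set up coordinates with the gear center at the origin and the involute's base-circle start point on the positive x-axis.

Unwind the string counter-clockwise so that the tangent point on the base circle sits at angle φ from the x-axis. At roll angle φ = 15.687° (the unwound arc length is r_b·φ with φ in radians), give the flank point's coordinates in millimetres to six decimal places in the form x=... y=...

pitch radius r_p = m·N/2 = 2.218·50/2 = 55.450000
base radius r_b = r_p·cos α = 55.450000·cos 19.785° = 52.176754
roll angle φ = 15.687° = 0.27378980 rad
x = r_b·(cos φ + φ·sin φ) = 52.176754·(0.96275312 + 0.27378980·0.27038201) = 54.095865
y = r_b·(sin φ − φ·cos φ) = 52.176754·(0.27038201 − 0.27378980·0.96275312) = 0.354282

x=54.095865 y=0.354282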